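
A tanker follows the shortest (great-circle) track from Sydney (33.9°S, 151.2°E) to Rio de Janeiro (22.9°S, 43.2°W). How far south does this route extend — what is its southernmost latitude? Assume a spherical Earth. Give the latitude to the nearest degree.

≈ 77°S

The great circle lies in the plane with unit normal n̂ = (p₁ × p₂)/|p₁ × p₂|.
Here n̂_z ≈ +0.223; the vertex latitude is φ_max = arccos|n̂_z| ≈ 77.1°.
Check via Clairaut: cos φ_max = |cos φ₁| · sin C = cos(33.9°)·sin(164.4°) ≈ 0.223, again giving ≈ 77.1°.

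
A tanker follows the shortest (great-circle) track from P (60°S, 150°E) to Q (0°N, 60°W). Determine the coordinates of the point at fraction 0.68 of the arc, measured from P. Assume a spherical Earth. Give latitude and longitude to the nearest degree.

Write both endpoints as unit vectors p₁, p₂ with components (cos φ cos λ, cos φ sin λ, sin φ).
The central angle between the endpoints is δ = arccos(p₁·p₂) ≈ 2.019 rad (115.7°).
Interpolate at f = 0.68 with slerp weights a = sin((1−f)δ)/sin δ ≈ 0.668, b = sin(fδ)/sin δ ≈ 1.088.
p = a·p₁ + b·p₂ ≈ (0.255, -0.775, -0.578); φ = arcsin(p_z) ≈ -35.33°, λ = atan2(p_y, p_x) ≈ -71.81°.

≈ (35°S, 72°W)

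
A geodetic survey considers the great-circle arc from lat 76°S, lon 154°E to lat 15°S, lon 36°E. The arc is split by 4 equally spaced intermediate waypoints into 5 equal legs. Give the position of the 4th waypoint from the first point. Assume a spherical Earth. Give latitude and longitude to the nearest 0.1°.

≈ lat 30.9°S, lon 40.1°E

Write both endpoints as unit vectors p₁, p₂ with components (cos φ cos λ, cos φ sin λ, sin φ).
The central angle between the endpoints is δ = arccos(p₁·p₂) ≈ 1.429 rad (81.9°).
Interpolate at f = 4/5 with slerp weights a = sin((1−f)δ)/sin δ ≈ 0.285, b = sin(fδ)/sin δ ≈ 0.919.
p = a·p₁ + b·p₂ ≈ (0.656, 0.552, -0.514); φ = arcsin(p_z) ≈ -30.94°, λ = atan2(p_y, p_x) ≈ 40.07°.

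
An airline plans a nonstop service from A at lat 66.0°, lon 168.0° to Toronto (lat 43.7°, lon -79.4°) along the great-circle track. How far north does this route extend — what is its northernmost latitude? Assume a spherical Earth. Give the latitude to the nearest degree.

The great circle lies in the plane with unit normal n̂ = (p₁ × p₂)/|p₁ × p₂|.
Here n̂_z ≈ +0.317; the vertex latitude is φ_max = arccos|n̂_z| ≈ 71.5°.
Check via Clairaut: cos φ_max = |cos φ₁| · sin C = cos(66.0°)·sin(51.3°) ≈ 0.317, again giving ≈ 71.5°.

≈ 71°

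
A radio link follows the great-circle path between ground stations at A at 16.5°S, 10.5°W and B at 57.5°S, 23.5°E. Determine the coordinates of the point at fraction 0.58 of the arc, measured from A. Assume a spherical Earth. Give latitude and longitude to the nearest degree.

From cos δ = sin φ₁ sin φ₂ + cos φ₁ cos φ₂ cos Δλ, the central angle is δ ≈ 0.841 rad (48.2°).
Interpolate at f = 0.58 with slerp weights a = sin((1−f)δ)/sin δ ≈ 0.464, b = sin(fδ)/sin δ ≈ 0.629.
p = a·p₁ + b·p₂ ≈ (0.747, 0.054, -0.662); φ = arcsin(p_z) ≈ -41.47°, λ = atan2(p_y, p_x) ≈ 4.10°.

≈ 41°S, 4°E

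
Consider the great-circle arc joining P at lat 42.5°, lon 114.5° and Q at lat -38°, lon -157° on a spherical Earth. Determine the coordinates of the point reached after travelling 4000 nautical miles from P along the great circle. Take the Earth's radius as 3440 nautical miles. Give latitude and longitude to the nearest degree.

≈ lat -4°, lon 167°

Convert each endpoint to a unit vector on the sphere (x = cos φ cos λ, y = cos φ sin λ, z = sin φ).
The central angle between the endpoints is δ = arccos(p₁·p₂) ≈ 1.983 rad (113.6°). The total great-circle distance is δ·R ≈ 1.983 × 3440 ≈ 6822 nmi, so the target fraction is f = 4000/6822 ≈ 0.586.
Interpolate at f ≈ 0.586 with slerp weights a = sin((1−f)δ)/sin δ ≈ 0.798, b = sin(fδ)/sin δ ≈ 1.002.
p = a·p₁ + b·p₂ ≈ (-0.971, 0.227, -0.078); φ = arcsin(p_z) ≈ -4.45°, λ = atan2(p_y, p_x) ≈ 166.84°.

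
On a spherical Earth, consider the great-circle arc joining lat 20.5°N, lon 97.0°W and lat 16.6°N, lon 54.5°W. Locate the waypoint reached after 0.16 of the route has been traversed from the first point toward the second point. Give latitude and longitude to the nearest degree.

Write both endpoints as unit vectors p₁, p₂ with components (cos φ cos λ, cos φ sin λ, sin φ).
The central angle between the endpoints is δ = arccos(p₁·p₂) ≈ 0.705 rad (40.4°).
Interpolate at f = 0.16 with slerp weights a = sin((1−f)δ)/sin δ ≈ 0.861, b = sin(fδ)/sin δ ≈ 0.174.
p = a·p₁ + b·p₂ ≈ (-0.002, -0.936, 0.351); φ = arcsin(p_z) ≈ 20.56°, λ = atan2(p_y, p_x) ≈ -90.10°.

≈ lat 21°N, lon 90°W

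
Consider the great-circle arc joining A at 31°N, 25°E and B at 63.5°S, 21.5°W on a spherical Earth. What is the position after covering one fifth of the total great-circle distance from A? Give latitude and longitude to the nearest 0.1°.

≈ 11.7°N, 18.3°E

Convert each endpoint to a unit vector on the sphere (x = cos φ cos λ, y = cos φ sin λ, z = sin φ).
The central angle between the endpoints is δ = arccos(p₁·p₂) ≈ 1.770 rad (101.4°).
Interpolate at f = 1/5 with slerp weights a = sin((1−f)δ)/sin δ ≈ 1.008, b = sin(fδ)/sin δ ≈ 0.354.
p = a·p₁ + b·p₂ ≈ (0.930, 0.307, 0.203); φ = arcsin(p_z) ≈ 11.69°, λ = atan2(p_y, p_x) ≈ 18.29°.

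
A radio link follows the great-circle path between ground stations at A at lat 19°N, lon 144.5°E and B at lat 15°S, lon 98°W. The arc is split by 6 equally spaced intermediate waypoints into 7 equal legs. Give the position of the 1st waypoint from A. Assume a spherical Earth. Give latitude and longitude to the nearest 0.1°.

≈ lat 16.2°N, lon 162.3°E

Write both endpoints as unit vectors p₁, p₂ with components (cos φ cos λ, cos φ sin λ, sin φ).
The central angle between the endpoints is δ = arccos(p₁·p₂) ≈ 2.101 rad (120.4°).
Interpolate at f = 1/7 with slerp weights a = sin((1−f)δ)/sin δ ≈ 1.129, b = sin(fδ)/sin δ ≈ 0.343.
p = a·p₁ + b·p₂ ≈ (-0.915, 0.292, 0.279); φ = arcsin(p_z) ≈ 16.19°, λ = atan2(p_y, p_x) ≈ 162.31°.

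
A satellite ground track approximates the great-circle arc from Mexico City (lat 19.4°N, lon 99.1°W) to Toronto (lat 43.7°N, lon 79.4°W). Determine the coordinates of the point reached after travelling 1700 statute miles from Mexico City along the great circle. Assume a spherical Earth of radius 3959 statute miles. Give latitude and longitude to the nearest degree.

Write both endpoints as unit vectors p₁, p₂ with components (cos φ cos λ, cos φ sin λ, sin φ).
The central angle between the endpoints is δ = arccos(p₁·p₂) ≈ 0.513 rad (29.4°). The total great-circle distance is δ·R ≈ 0.513 × 3959 ≈ 2029 mi, so the target fraction is f = 1700/2029 ≈ 0.838.
Interpolate at f ≈ 0.838 with slerp weights a = sin((1−f)δ)/sin δ ≈ 0.169, b = sin(fδ)/sin δ ≈ 0.849.
p = a·p₁ + b·p₂ ≈ (0.088, -0.761, 0.643); φ = arcsin(p_z) ≈ 40.00°, λ = atan2(p_y, p_x) ≈ -83.43°.

≈ lat 40°N, lon 83°W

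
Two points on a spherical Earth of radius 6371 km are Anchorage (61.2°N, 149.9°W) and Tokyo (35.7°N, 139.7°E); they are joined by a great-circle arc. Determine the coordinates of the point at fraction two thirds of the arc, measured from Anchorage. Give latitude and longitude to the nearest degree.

≈ 48°N, 155°E

Convert each endpoint to a unit vector on the sphere (x = cos φ cos λ, y = cos φ sin λ, z = sin φ).
The central angle between the endpoints is δ = arccos(p₁·p₂) ≈ 0.873 rad (50.0°).
Interpolate at f = 2/3 with slerp weights a = sin((1−f)δ)/sin δ ≈ 0.374, b = sin(fδ)/sin δ ≈ 0.717.
p = a·p₁ + b·p₂ ≈ (-0.600, 0.286, 0.747); φ = arcsin(p_z) ≈ 48.31°, λ = atan2(p_y, p_x) ≈ 154.50°.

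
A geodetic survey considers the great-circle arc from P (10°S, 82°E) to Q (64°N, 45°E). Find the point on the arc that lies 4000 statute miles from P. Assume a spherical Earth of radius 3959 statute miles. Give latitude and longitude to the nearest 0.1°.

≈ (45.3°N, 63.1°E)

Convert each endpoint to a unit vector on the sphere (x = cos φ cos λ, y = cos φ sin λ, z = sin φ).
The central angle between the endpoints is δ = arccos(p₁·p₂) ≈ 1.381 rad (79.1°). The total great-circle distance is δ·R ≈ 1.381 × 3959 ≈ 5467 mi, so the target fraction is f = 4000/5467 ≈ 0.732.
Interpolate at f ≈ 0.732 with slerp weights a = sin((1−f)δ)/sin δ ≈ 0.369, b = sin(fδ)/sin δ ≈ 0.863.
p = a·p₁ + b·p₂ ≈ (0.318, 0.627, 0.711); φ = arcsin(p_z) ≈ 45.33°, λ = atan2(p_y, p_x) ≈ 63.11°.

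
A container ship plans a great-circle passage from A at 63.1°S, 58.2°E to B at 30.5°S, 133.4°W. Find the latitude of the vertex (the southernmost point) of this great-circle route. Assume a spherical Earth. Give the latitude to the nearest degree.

≈ 85°S

The great circle lies in the plane with unit normal n̂ = (p₁ × p₂)/|p₁ × p₂|.
Here n̂_z ≈ +0.079; the vertex latitude is φ_max = arccos|n̂_z| ≈ 85.5°.
Check via Clairaut: cos φ_max = |cos φ₁| · sin C = cos(63.1°)·sin(170.0°) ≈ 0.079, again giving ≈ 85.5°.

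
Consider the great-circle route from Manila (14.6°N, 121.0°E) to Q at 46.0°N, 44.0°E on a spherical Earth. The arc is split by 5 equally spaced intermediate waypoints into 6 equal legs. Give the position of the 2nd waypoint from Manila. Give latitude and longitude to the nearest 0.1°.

≈ 30.0°N, 101.7°E

Convert each endpoint to a unit vector on the sphere (x = cos φ cos λ, y = cos φ sin λ, z = sin φ).
The central angle between the endpoints is δ = arccos(p₁·p₂) ≈ 1.232 rad (70.6°).
Interpolate at f = 2/6 with slerp weights a = sin((1−f)δ)/sin δ ≈ 0.776, b = sin(fδ)/sin δ ≈ 0.423.
p = a·p₁ + b·p₂ ≈ (-0.175, 0.848, 0.500); φ = arcsin(p_z) ≈ 30.01°, λ = atan2(p_y, p_x) ≈ 101.68°.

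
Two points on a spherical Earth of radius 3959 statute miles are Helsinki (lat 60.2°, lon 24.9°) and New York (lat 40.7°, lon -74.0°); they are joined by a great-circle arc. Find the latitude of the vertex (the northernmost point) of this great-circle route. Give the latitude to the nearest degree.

≈ 64°

The great circle lies in the plane with unit normal n̂ = (p₁ × p₂)/|p₁ × p₂|.
Here n̂_z ≈ -0.432; the vertex latitude is φ_max = arccos|n̂_z| ≈ 64.4°.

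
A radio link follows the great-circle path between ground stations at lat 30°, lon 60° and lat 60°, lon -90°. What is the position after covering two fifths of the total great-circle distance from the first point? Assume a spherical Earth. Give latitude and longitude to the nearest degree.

The haversine formula gives a central angle δ ≈ 1.513 rad (86.7°) between the endpoints.
Interpolate at f = 2/5 with slerp weights a = sin((1−f)δ)/sin δ ≈ 0.789, b = sin(fδ)/sin δ ≈ 0.570.
p = a·p₁ + b·p₂ ≈ (0.342, 0.307, 0.888); φ = arcsin(p_z) ≈ 62.64°, λ = atan2(p_y, p_x) ≈ 41.94°.

≈ lat 63°, lon 42°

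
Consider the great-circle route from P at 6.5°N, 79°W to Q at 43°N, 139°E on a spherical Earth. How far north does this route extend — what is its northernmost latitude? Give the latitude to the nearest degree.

The great circle lies in the plane with unit normal n̂ = (p₁ × p₂)/|p₁ × p₂|.
Here n̂_z ≈ -0.515; the vertex latitude is φ_max = arccos|n̂_z| ≈ 59.0°.
Check via Clairaut: cos φ_max = |cos φ₁| · sin C = cos(6.5°)·sin(31.2°) ≈ 0.515, again giving ≈ 59.0°.

≈ 59°N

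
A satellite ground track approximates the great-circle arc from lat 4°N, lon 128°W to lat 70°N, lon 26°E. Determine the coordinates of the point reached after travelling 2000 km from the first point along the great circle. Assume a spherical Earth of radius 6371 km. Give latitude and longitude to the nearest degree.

The haversine formula gives a central angle δ ≈ 1.814 rad (104.0°) between the endpoints. The total great-circle distance is δ·R ≈ 1.814 × 6371 ≈ 11559 km, so the target fraction is f = 2000/11559 ≈ 0.173.
Interpolate at f ≈ 0.173 with slerp weights a = sin((1−f)δ)/sin δ ≈ 1.028, b = sin(fδ)/sin δ ≈ 0.318.
p = a·p₁ + b·p₂ ≈ (-0.533, -0.760, 0.371); φ = arcsin(p_z) ≈ 21.76°, λ = atan2(p_y, p_x) ≈ -125.06°.

≈ lat 22°N, lon 125°W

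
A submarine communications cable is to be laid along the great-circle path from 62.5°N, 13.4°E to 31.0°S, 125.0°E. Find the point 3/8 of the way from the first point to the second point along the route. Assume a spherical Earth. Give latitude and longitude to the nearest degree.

Convert each endpoint to a unit vector on the sphere (x = cos φ cos λ, y = cos φ sin λ, z = sin φ).
The central angle between the endpoints is δ = arccos(p₁·p₂) ≈ 2.217 rad (127.1°).
Interpolate at f = 3/8 with slerp weights a = sin((1−f)δ)/sin δ ≈ 1.232, b = sin(fδ)/sin δ ≈ 0.926.
p = a·p₁ + b·p₂ ≈ (0.098, 0.782, 0.616); φ = arcsin(p_z) ≈ 37.99°, λ = atan2(p_y, p_x) ≈ 82.86°.

≈ 38°N, 83°E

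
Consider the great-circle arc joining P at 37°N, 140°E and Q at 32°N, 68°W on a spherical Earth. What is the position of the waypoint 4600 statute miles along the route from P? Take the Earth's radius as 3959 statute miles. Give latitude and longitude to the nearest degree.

≈ 65°N, 104°W

Write both endpoints as unit vectors p₁, p₂ with components (cos φ cos λ, cos φ sin λ, sin φ).
The central angle between the endpoints is δ = arccos(p₁·p₂) ≈ 1.854 rad (106.2°). The total great-circle distance is δ·R ≈ 1.854 × 3959 ≈ 7339 mi, so the target fraction is f = 4600/7339 ≈ 0.627.
Interpolate at f ≈ 0.627 with slerp weights a = sin((1−f)δ)/sin δ ≈ 0.664, b = sin(fδ)/sin δ ≈ 0.956.
p = a·p₁ + b·p₂ ≈ (-0.103, -0.410, 0.906); φ = arcsin(p_z) ≈ 64.97°, λ = atan2(p_y, p_x) ≈ -104.07°.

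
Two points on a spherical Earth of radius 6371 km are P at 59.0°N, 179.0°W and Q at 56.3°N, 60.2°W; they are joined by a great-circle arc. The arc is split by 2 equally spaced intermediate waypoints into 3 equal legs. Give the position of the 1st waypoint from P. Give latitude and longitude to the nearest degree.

≈ 71°N, 145°W

Convert each endpoint to a unit vector on the sphere (x = cos φ cos λ, y = cos φ sin λ, z = sin φ).
The central angle between the endpoints is δ = arccos(p₁·p₂) ≈ 0.958 rad (54.9°).
Interpolate at f = 1/3 with slerp weights a = sin((1−f)δ)/sin δ ≈ 0.729, b = sin(fδ)/sin δ ≈ 0.384.
p = a·p₁ + b·p₂ ≈ (-0.269, -0.191, 0.944); φ = arcsin(p_z) ≈ 70.70°, λ = atan2(p_y, p_x) ≈ -144.62°.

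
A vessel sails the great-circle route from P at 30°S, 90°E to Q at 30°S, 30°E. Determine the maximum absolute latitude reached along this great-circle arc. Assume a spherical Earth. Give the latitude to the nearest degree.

The great circle lies in the plane with unit normal n̂ = (p₁ × p₂)/|p₁ × p₂|.
Here n̂_z ≈ -0.832; the vertex latitude is φ_max = arccos|n̂_z| ≈ 33.7°.
Check via Clairaut: cos φ_max = |cos φ₁| · sin C = cos(30.0°)·sin(106.1°) ≈ 0.832, again giving ≈ 33.7°.

≈ 34°S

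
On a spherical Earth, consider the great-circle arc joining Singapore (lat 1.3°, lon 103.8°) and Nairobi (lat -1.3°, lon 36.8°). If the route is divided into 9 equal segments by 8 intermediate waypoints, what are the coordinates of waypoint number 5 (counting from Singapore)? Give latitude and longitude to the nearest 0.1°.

≈ lat -0.2°, lon 66.6°

Write both endpoints as unit vectors p₁, p₂ with components (cos φ cos λ, cos φ sin λ, sin φ).
The central angle between the endpoints is δ = arccos(p₁·p₂) ≈ 1.170 rad (67.0°).
Interpolate at f = 5/9 with slerp weights a = sin((1−f)δ)/sin δ ≈ 0.540, b = sin(fδ)/sin δ ≈ 0.657.
p = a·p₁ + b·p₂ ≈ (0.397, 0.918, -0.003); φ = arcsin(p_z) ≈ -0.15°, λ = atan2(p_y, p_x) ≈ 66.58°.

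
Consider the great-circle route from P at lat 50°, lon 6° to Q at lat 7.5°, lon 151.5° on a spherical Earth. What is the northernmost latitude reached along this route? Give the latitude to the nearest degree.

The great circle lies in the plane with unit normal n̂ = (p₁ × p₂)/|p₁ × p₂|.
Here n̂_z ≈ +0.399; the vertex latitude is φ_max = arccos|n̂_z| ≈ 66.5°.

≈ 66°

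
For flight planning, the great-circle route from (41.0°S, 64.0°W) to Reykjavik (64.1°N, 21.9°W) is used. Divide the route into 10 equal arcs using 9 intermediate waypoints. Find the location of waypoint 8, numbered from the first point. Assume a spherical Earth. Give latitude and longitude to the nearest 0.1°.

≈ (44.1°N, 38.3°W)

Write both endpoints as unit vectors p₁, p₂ with components (cos φ cos λ, cos φ sin λ, sin φ).
The central angle between the endpoints is δ = arccos(p₁·p₂) ≈ 1.924 rad (110.2°).
Interpolate at f = 8/10 with slerp weights a = sin((1−f)δ)/sin δ ≈ 0.400, b = sin(fδ)/sin δ ≈ 1.065.
p = a·p₁ + b·p₂ ≈ (0.564, -0.445, 0.696); φ = arcsin(p_z) ≈ 44.09°, λ = atan2(p_y, p_x) ≈ -38.26°.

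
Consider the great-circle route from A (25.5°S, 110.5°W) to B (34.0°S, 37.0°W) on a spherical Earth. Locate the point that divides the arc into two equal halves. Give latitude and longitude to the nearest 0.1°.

≈ (35.5°S, 75.6°W)

From cos δ = sin φ₁ sin φ₂ + cos φ₁ cos φ₂ cos Δλ, the central angle is δ ≈ 1.100 rad (63.0°).
Interpolate at f = 1/2 with slerp weights a = sin((1−f)δ)/sin δ ≈ 0.587, b = sin(fδ)/sin δ ≈ 0.587.
p = a·p₁ + b·p₂ ≈ (0.203, -0.789, -0.581); φ = arcsin(p_z) ≈ -35.49°, λ = atan2(p_y, p_x) ≈ -75.57°.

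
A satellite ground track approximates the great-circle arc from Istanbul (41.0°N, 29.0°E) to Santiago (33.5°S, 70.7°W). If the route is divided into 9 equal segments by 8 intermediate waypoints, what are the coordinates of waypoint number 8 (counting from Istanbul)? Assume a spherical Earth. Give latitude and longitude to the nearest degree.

Write both endpoints as unit vectors p₁, p₂ with components (cos φ cos λ, cos φ sin λ, sin φ).
The central angle between the endpoints is δ = arccos(p₁·p₂) ≈ 2.058 rad (117.9°).
Interpolate at f = 8/9 with slerp weights a = sin((1−f)δ)/sin δ ≈ 0.257, b = sin(fδ)/sin δ ≈ 1.094.
p = a·p₁ + b·p₂ ≈ (0.471, -0.767, -0.436); φ = arcsin(p_z) ≈ -25.82°, λ = atan2(p_y, p_x) ≈ -58.46°.

≈ 26°S, 58°W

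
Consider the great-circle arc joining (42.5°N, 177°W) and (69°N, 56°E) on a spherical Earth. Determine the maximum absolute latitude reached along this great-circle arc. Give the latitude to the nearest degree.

The great circle lies in the plane with unit normal n̂ = (p₁ × p₂)/|p₁ × p₂|.
Here n̂_z ≈ -0.239; the vertex latitude is φ_max = arccos|n̂_z| ≈ 76.2°.

≈ 76°N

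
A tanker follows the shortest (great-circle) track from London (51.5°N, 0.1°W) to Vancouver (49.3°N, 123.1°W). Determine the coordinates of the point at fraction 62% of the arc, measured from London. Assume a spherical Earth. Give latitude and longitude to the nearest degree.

Write both endpoints as unit vectors p₁, p₂ with components (cos φ cos λ, cos φ sin λ, sin φ).
The central angle between the endpoints is δ = arccos(p₁·p₂) ≈ 1.189 rad (68.1°).
Interpolate at f = 0.62 with slerp weights a = sin((1−f)δ)/sin δ ≈ 0.471, b = sin(fδ)/sin δ ≈ 0.724.
p = a·p₁ + b·p₂ ≈ (0.035, -0.396, 0.917); φ = arcsin(p_z) ≈ 66.56°, λ = atan2(p_y, p_x) ≈ -84.96°.

≈ (67°N, 85°W)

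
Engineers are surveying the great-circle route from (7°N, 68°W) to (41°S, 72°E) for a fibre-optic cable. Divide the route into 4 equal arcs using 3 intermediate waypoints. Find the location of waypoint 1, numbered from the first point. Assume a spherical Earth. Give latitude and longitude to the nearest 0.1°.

Write both endpoints as unit vectors p₁, p₂ with components (cos φ cos λ, cos φ sin λ, sin φ).
The central angle between the endpoints is δ = arccos(p₁·p₂) ≈ 2.283 rad (130.8°).
Interpolate at f = 1/4 with slerp weights a = sin((1−f)δ)/sin δ ≈ 1.308, b = sin(fδ)/sin δ ≈ 0.714.
p = a·p₁ + b·p₂ ≈ (0.653, -0.691, -0.309); φ = arcsin(p_z) ≈ -18.00°, λ = atan2(p_y, p_x) ≈ -46.64°.

≈ (18.0°S, 46.6°W)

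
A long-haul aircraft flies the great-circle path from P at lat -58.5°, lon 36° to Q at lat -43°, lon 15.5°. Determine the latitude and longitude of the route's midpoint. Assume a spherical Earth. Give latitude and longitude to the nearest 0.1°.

≈ lat -51.2°, lon 24.0°

Write both endpoints as unit vectors p₁, p₂ with components (cos φ cos λ, cos φ sin λ, sin φ).
The central angle between the endpoints is δ = arccos(p₁·p₂) ≈ 0.350 rad (20.0°).
Interpolate at f = 1/2 with slerp weights a = sin((1−f)δ)/sin δ ≈ 0.508, b = sin(fδ)/sin δ ≈ 0.508.
p = a·p₁ + b·p₂ ≈ (0.572, 0.255, -0.779); φ = arcsin(p_z) ≈ -51.19°, λ = atan2(p_y, p_x) ≈ 24.02°.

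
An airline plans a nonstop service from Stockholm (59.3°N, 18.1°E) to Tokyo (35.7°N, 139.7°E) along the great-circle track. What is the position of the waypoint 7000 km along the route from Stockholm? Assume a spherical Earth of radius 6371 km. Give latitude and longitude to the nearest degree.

≈ 45°N, 133°E

The haversine formula gives a central angle δ ≈ 1.282 rad (73.5°) between the endpoints. The total great-circle distance is δ·R ≈ 1.282 × 6371 ≈ 8170 km, so the target fraction is f = 7000/8170 ≈ 0.857.
Interpolate at f ≈ 0.857 with slerp weights a = sin((1−f)δ)/sin δ ≈ 0.190, b = sin(fδ)/sin δ ≈ 0.929.
p = a·p₁ + b·p₂ ≈ (-0.483, 0.518, 0.706); φ = arcsin(p_z) ≈ 44.90°, λ = atan2(p_y, p_x) ≈ 132.99°.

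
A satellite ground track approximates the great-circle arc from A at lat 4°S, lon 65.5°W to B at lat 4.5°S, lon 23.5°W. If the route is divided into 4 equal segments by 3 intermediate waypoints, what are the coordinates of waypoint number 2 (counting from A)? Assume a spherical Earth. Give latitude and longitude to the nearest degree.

The haversine formula gives a central angle δ ≈ 0.731 rad (41.9°) between the endpoints.
Interpolate at f = 2/4 with slerp weights a = sin((1−f)δ)/sin δ ≈ 0.535, b = sin(fδ)/sin δ ≈ 0.535.
p = a·p₁ + b·p₂ ≈ (0.711, -0.699, -0.079); φ = arcsin(p_z) ≈ -4.55°, λ = atan2(p_y, p_x) ≈ -44.51°.

≈ lat 5°S, lon 45°W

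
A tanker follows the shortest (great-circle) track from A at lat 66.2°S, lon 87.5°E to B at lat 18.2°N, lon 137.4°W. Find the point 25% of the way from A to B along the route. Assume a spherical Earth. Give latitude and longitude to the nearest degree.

The haversine formula gives a central angle δ ≈ 2.162 rad (123.9°) between the endpoints.
Interpolate at f = 0.25 with slerp weights a = sin((1−f)δ)/sin δ ≈ 1.203, b = sin(fδ)/sin δ ≈ 0.620.
p = a·p₁ + b·p₂ ≈ (-0.412, 0.086, -0.907); φ = arcsin(p_z) ≈ -65.09°, λ = atan2(p_y, p_x) ≈ 168.15°.

≈ lat 65°S, lon 168°E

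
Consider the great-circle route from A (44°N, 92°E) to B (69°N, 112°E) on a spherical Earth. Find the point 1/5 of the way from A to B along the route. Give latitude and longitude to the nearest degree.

Convert each endpoint to a unit vector on the sphere (x = cos φ cos λ, y = cos φ sin λ, z = sin φ).
The central angle between the endpoints is δ = arccos(p₁·p₂) ≈ 0.472 rad (27.0°).
Interpolate at f = 1/5 with slerp weights a = sin((1−f)δ)/sin δ ≈ 0.811, b = sin(fδ)/sin δ ≈ 0.207.
p = a·p₁ + b·p₂ ≈ (-0.048, 0.652, 0.757); φ = arcsin(p_z) ≈ 49.19°, λ = atan2(p_y, p_x) ≈ 94.23°.

≈ (49°N, 94°E)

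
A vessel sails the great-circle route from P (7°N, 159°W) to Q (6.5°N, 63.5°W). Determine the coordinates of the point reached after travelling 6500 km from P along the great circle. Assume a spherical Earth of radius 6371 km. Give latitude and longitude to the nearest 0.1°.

Write both endpoints as unit vectors p₁, p₂ with components (cos φ cos λ, cos φ sin λ, sin φ).
The central angle between the endpoints is δ = arccos(p₁·p₂) ≈ 1.652 rad (94.6°). The total great-circle distance is δ·R ≈ 1.652 × 6371 ≈ 10522 km, so the target fraction is f = 6500/10522 ≈ 0.618.
Interpolate at f ≈ 0.618 with slerp weights a = sin((1−f)δ)/sin δ ≈ 0.592, b = sin(fδ)/sin δ ≈ 0.855.
p = a·p₁ + b·p₂ ≈ (-0.170, -0.971, 0.169); φ = arcsin(p_z) ≈ 9.73°, λ = atan2(p_y, p_x) ≈ -99.91°.

≈ (9.7°N, 99.9°W)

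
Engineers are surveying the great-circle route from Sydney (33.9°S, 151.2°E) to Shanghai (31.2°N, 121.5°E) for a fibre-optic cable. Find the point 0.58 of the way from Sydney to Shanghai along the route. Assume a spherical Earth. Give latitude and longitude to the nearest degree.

≈ 4°N, 134°E

Convert each endpoint to a unit vector on the sphere (x = cos φ cos λ, y = cos φ sin λ, z = sin φ).
The central angle between the endpoints is δ = arccos(p₁·p₂) ≈ 1.237 rad (70.9°).
Interpolate at f = 0.58 with slerp weights a = sin((1−f)δ)/sin δ ≈ 0.525, b = sin(fδ)/sin δ ≈ 0.696.
p = a·p₁ + b·p₂ ≈ (-0.693, 0.718, 0.067); φ = arcsin(p_z) ≈ 3.86°, λ = atan2(p_y, p_x) ≈ 134.01°.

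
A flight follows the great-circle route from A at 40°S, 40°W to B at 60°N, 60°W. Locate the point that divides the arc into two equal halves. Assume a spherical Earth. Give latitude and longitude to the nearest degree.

≈ 10°N, 48°W

Convert each endpoint to a unit vector on the sphere (x = cos φ cos λ, y = cos φ sin λ, z = sin φ).
The central angle between the endpoints is δ = arccos(p₁·p₂) ≈ 1.769 rad (101.3°).
Interpolate at f = 1/2 with slerp weights a = sin((1−f)δ)/sin δ ≈ 0.789, b = sin(fδ)/sin δ ≈ 0.789.
p = a·p₁ + b·p₂ ≈ (0.660, -0.730, 0.176); φ = arcsin(p_z) ≈ 10.14°, λ = atan2(p_y, p_x) ≈ -47.88°.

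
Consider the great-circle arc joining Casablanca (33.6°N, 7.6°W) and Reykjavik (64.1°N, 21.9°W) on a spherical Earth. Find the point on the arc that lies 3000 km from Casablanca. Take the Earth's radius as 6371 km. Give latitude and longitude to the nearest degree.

≈ 60°N, 18°W

Convert each endpoint to a unit vector on the sphere (x = cos φ cos λ, y = cos φ sin λ, z = sin φ).
The central angle between the endpoints is δ = arccos(p₁·p₂) ≈ 0.554 rad (31.7°). The total great-circle distance is δ·R ≈ 0.554 × 6371 ≈ 3530 km, so the target fraction is f = 3000/3530 ≈ 0.850.
Interpolate at f ≈ 0.850 with slerp weights a = sin((1−f)δ)/sin δ ≈ 0.158, b = sin(fδ)/sin δ ≈ 0.862.
p = a·p₁ + b·p₂ ≈ (0.480, -0.158, 0.863); φ = arcsin(p_z) ≈ 59.66°, λ = atan2(p_y, p_x) ≈ -18.21°.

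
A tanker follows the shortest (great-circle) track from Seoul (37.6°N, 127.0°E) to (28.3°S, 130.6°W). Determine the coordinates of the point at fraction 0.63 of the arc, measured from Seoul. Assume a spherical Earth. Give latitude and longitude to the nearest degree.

From cos δ = sin φ₁ sin φ₂ + cos φ₁ cos φ₂ cos Δλ, the central angle is δ ≈ 2.025 rad (116.0°).
Interpolate at f = 0.63 with slerp weights a = sin((1−f)δ)/sin δ ≈ 0.758, b = sin(fδ)/sin δ ≈ 1.065.
p = a·p₁ + b·p₂ ≈ (-0.972, -0.232, -0.042); φ = arcsin(p_z) ≈ -2.42°, λ = atan2(p_y, p_x) ≈ -166.56°.

≈ (2°S, 167°W)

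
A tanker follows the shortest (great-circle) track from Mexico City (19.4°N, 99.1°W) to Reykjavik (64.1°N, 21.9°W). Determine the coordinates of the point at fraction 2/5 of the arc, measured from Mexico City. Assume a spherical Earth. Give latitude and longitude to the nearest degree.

Convert each endpoint to a unit vector on the sphere (x = cos φ cos λ, y = cos φ sin λ, z = sin φ).
The central angle between the endpoints is δ = arccos(p₁·p₂) ≈ 1.170 rad (67.0°).
Interpolate at f = 2/5 with slerp weights a = sin((1−f)δ)/sin δ ≈ 0.701, b = sin(fδ)/sin δ ≈ 0.490.
p = a·p₁ + b·p₂ ≈ (0.094, -0.733, 0.674); φ = arcsin(p_z) ≈ 42.35°, λ = atan2(p_y, p_x) ≈ -82.70°.

≈ (42°N, 83°W)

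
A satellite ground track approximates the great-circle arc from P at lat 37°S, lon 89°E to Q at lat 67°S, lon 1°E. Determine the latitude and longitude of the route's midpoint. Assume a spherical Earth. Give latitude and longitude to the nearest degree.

The haversine formula gives a central angle δ ≈ 0.971 rad (55.6°) between the endpoints.
Interpolate at f = 1/2 with slerp weights a = sin((1−f)δ)/sin δ ≈ 0.565, b = sin(fδ)/sin δ ≈ 0.565.
p = a·p₁ + b·p₂ ≈ (0.229, 0.455, -0.861); φ = arcsin(p_z) ≈ -59.37°, λ = atan2(p_y, p_x) ≈ 63.32°.

≈ lat 59°S, lon 63°E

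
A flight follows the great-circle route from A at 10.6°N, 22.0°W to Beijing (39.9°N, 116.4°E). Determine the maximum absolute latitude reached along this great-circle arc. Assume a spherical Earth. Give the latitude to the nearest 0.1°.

The great circle lies in the plane with unit normal n̂ = (p₁ × p₂)/|p₁ × p₂|.
Here n̂_z ≈ +0.559; the vertex latitude is φ_max = arccos|n̂_z| ≈ 56.0°.
Check via Clairaut: cos φ_max = |cos φ₁| · sin C = cos(10.6°)·sin(34.7°) ≈ 0.559, again giving ≈ 56.0°.

≈ 56.0°N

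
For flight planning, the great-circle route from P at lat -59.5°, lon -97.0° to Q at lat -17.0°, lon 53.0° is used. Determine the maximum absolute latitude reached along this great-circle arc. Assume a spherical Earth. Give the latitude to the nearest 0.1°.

The great circle lies in the plane with unit normal n̂ = (p₁ × p₂)/|p₁ × p₂|.
Here n̂_z ≈ +0.246; the vertex latitude is φ_max = arccos|n̂_z| ≈ 75.7°.
Check via Clairaut: cos φ_max = |cos φ₁| · sin C = cos(59.5°)·sin(151.0°) ≈ 0.246, again giving ≈ 75.7°.

≈ -75.7°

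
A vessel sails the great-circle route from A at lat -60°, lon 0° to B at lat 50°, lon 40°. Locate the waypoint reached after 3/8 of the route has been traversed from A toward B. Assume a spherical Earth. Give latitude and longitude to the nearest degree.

≈ lat -19°, lon 19°

From cos δ = sin φ₁ sin φ₂ + cos φ₁ cos φ₂ cos Δλ, the central angle is δ ≈ 2.001 rad (114.7°).
Interpolate at f = 3/8 with slerp weights a = sin((1−f)δ)/sin δ ≈ 1.044, b = sin(fδ)/sin δ ≈ 0.750.
p = a·p₁ + b·p₂ ≈ (0.892, 0.310, -0.330); φ = arcsin(p_z) ≈ -19.25°, λ = atan2(p_y, p_x) ≈ 19.17°.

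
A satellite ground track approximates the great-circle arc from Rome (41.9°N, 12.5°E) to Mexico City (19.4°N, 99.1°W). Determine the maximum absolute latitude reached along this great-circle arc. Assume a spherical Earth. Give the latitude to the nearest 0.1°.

The great circle lies in the plane with unit normal n̂ = (p₁ × p₂)/|p₁ × p₂|.
Here n̂_z ≈ -0.653; the vertex latitude is φ_max = arccos|n̂_z| ≈ 49.2°.
Check via Clairaut: cos φ_max = |cos φ₁| · sin C = cos(41.9°)·sin(61.4°) ≈ 0.653, again giving ≈ 49.2°.

≈ 49.2°N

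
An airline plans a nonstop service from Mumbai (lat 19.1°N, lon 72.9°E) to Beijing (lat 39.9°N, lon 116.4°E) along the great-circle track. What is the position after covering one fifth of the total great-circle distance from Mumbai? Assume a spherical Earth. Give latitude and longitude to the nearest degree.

Write both endpoints as unit vectors p₁, p₂ with components (cos φ cos λ, cos φ sin λ, sin φ).
The central angle between the endpoints is δ = arccos(p₁·p₂) ≈ 0.744 rad (42.6°).
Interpolate at f = 1/5 with slerp weights a = sin((1−f)δ)/sin δ ≈ 0.828, b = sin(fδ)/sin δ ≈ 0.219.
p = a·p₁ + b·p₂ ≈ (0.155, 0.898, 0.411); φ = arcsin(p_z) ≈ 24.29°, λ = atan2(p_y, p_x) ≈ 80.19°.

≈ lat 24°N, lon 80°E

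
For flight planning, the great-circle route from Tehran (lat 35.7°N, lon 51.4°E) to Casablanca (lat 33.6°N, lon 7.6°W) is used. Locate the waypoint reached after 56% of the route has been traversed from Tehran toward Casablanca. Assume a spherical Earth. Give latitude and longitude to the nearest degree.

Write both endpoints as unit vectors p₁, p₂ with components (cos φ cos λ, cos φ sin λ, sin φ).
The central angle between the endpoints is δ = arccos(p₁·p₂) ≈ 0.835 rad (47.8°).
Interpolate at f = 0.56 with slerp weights a = sin((1−f)δ)/sin δ ≈ 0.485, b = sin(fδ)/sin δ ≈ 0.608.
p = a·p₁ + b·p₂ ≈ (0.747, 0.241, 0.619); φ = arcsin(p_z) ≈ 38.26°, λ = atan2(p_y, p_x) ≈ 17.84°.

≈ lat 38°N, lon 18°E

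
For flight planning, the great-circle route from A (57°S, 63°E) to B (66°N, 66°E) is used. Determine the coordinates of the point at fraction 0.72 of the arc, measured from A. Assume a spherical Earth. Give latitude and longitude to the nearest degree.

From cos δ = sin φ₁ sin φ₂ + cos φ₁ cos φ₂ cos Δλ, the central angle is δ ≈ 2.147 rad (123.0°).
Interpolate at f = 0.72 with slerp weights a = sin((1−f)δ)/sin δ ≈ 0.675, b = sin(fδ)/sin δ ≈ 1.192.
p = a·p₁ + b·p₂ ≈ (0.364, 0.770, 0.523); φ = arcsin(p_z) ≈ 31.56°, λ = atan2(p_y, p_x) ≈ 64.71°.

≈ (32°N, 65°E)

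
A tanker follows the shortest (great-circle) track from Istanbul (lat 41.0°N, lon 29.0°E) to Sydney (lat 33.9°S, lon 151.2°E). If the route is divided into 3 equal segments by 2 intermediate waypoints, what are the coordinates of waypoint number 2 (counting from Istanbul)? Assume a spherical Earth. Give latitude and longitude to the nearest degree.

Write both endpoints as unit vectors p₁, p₂ with components (cos φ cos λ, cos φ sin λ, sin φ).
The central angle between the endpoints is δ = arccos(p₁·p₂) ≈ 2.346 rad (134.4°).
Interpolate at f = 2/3 with slerp weights a = sin((1−f)δ)/sin δ ≈ 0.986, b = sin(fδ)/sin δ ≈ 1.400.
p = a·p₁ + b·p₂ ≈ (-0.367, 0.921, -0.134); φ = arcsin(p_z) ≈ -7.68°, λ = atan2(p_y, p_x) ≈ 111.74°.

≈ lat 8°S, lon 112°E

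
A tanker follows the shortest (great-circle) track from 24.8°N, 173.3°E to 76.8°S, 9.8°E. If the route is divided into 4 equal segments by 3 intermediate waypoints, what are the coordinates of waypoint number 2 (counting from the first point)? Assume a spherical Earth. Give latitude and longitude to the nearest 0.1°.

From cos δ = sin φ₁ sin φ₂ + cos φ₁ cos φ₂ cos Δλ, the central angle is δ ≈ 2.223 rad (127.4°).
Interpolate at f = 2/4 with slerp weights a = sin((1−f)δ)/sin δ ≈ 1.128, b = sin(fδ)/sin δ ≈ 1.128.
p = a·p₁ + b·p₂ ≈ (-0.763, 0.163, -0.625); φ = arcsin(p_z) ≈ -38.69°, λ = atan2(p_y, p_x) ≈ 167.92°.

≈ 38.7°S, 167.9°E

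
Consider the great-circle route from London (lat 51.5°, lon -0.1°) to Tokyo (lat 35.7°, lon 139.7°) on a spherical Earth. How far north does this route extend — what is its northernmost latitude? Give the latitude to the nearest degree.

≈ 71°

The great circle lies in the plane with unit normal n̂ = (p₁ × p₂)/|p₁ × p₂|.
Here n̂_z ≈ +0.327; the vertex latitude is φ_max = arccos|n̂_z| ≈ 70.9°.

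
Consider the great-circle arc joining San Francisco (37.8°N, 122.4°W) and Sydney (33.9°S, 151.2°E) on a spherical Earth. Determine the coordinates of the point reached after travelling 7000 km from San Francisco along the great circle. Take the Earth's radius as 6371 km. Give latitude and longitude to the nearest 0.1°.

Convert each endpoint to a unit vector on the sphere (x = cos φ cos λ, y = cos φ sin λ, z = sin φ).
The central angle between the endpoints is δ = arccos(p₁·p₂) ≈ 1.876 rad (107.5°). The total great-circle distance is δ·R ≈ 1.876 × 6371 ≈ 11953 km, so the target fraction is f = 7000/11953 ≈ 0.586.
Interpolate at f ≈ 0.586 with slerp weights a = sin((1−f)δ)/sin δ ≈ 0.736, b = sin(fδ)/sin δ ≈ 0.934.
p = a·p₁ + b·p₂ ≈ (-0.991, -0.117, -0.070); φ = arcsin(p_z) ≈ -4.02°, λ = atan2(p_y, p_x) ≈ -173.25°.

≈ (4.0°S, 173.2°W)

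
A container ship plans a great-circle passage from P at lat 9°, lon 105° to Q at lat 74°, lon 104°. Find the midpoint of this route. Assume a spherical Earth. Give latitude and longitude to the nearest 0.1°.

≈ lat 41.5°, lon 104.8°

The haversine formula gives a central angle δ ≈ 1.135 rad (65.0°) between the endpoints.
Interpolate at f = 1/2 with slerp weights a = sin((1−f)δ)/sin δ ≈ 0.593, b = sin(fδ)/sin δ ≈ 0.593.
p = a·p₁ + b·p₂ ≈ (-0.191, 0.724, 0.663); φ = arcsin(p_z) ≈ 41.50°, λ = atan2(p_y, p_x) ≈ 104.78°.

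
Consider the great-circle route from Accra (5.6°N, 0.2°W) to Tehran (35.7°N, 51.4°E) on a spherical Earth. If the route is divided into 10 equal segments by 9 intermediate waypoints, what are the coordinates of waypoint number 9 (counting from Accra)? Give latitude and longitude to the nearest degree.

≈ 34°N, 45°E

The haversine formula gives a central angle δ ≈ 0.978 rad (56.0°) between the endpoints.
Interpolate at f = 9/10 with slerp weights a = sin((1−f)δ)/sin δ ≈ 0.118, b = sin(fδ)/sin δ ≈ 0.929.
p = a·p₁ + b·p₂ ≈ (0.588, 0.589, 0.554); φ = arcsin(p_z) ≈ 33.63°, λ = atan2(p_y, p_x) ≈ 45.07°.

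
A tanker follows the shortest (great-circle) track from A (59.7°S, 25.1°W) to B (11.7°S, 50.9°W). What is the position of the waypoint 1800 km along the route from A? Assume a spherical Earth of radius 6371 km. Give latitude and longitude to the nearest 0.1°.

Write both endpoints as unit vectors p₁, p₂ with components (cos φ cos λ, cos φ sin λ, sin φ).
The central angle between the endpoints is δ = arccos(p₁·p₂) ≈ 0.902 rad (51.7°). The total great-circle distance is δ·R ≈ 0.902 × 6371 ≈ 5748 km, so the target fraction is f = 1800/5748 ≈ 0.313.
Interpolate at f ≈ 0.313 with slerp weights a = sin((1−f)δ)/sin δ ≈ 0.740, b = sin(fδ)/sin δ ≈ 0.355.
p = a·p₁ + b·p₂ ≈ (0.558, -0.428, -0.711); φ = arcsin(p_z) ≈ -45.32°, λ = atan2(p_y, p_x) ≈ -37.54°.

≈ (45.3°S, 37.5°W)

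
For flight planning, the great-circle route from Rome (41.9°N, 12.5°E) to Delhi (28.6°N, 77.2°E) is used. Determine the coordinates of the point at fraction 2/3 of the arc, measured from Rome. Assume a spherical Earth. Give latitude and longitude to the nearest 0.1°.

Convert each endpoint to a unit vector on the sphere (x = cos φ cos λ, y = cos φ sin λ, z = sin φ).
The central angle between the endpoints is δ = arccos(p₁·p₂) ≈ 0.929 rad (53.2°).
Interpolate at f = 2/3 with slerp weights a = sin((1−f)δ)/sin δ ≈ 0.380, b = sin(fδ)/sin δ ≈ 0.725.
p = a·p₁ + b·p₂ ≈ (0.417, 0.682, 0.601); φ = arcsin(p_z) ≈ 36.94°, λ = atan2(p_y, p_x) ≈ 58.52°.

≈ 36.9°N, 58.5°E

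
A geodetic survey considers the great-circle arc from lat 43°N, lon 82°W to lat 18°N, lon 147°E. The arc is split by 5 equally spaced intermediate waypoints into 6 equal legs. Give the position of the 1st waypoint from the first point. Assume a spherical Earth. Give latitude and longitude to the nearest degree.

From cos δ = sin φ₁ sin φ₂ + cos φ₁ cos φ₂ cos Δλ, the central angle is δ ≈ 1.819 rad (104.2°).
Interpolate at f = 1/6 with slerp weights a = sin((1−f)δ)/sin δ ≈ 1.030, b = sin(fδ)/sin δ ≈ 0.308.
p = a·p₁ + b·p₂ ≈ (-0.141, -0.586, 0.798); φ = arcsin(p_z) ≈ 52.91°, λ = atan2(p_y, p_x) ≈ -103.50°.

≈ lat 53°N, lon 103°W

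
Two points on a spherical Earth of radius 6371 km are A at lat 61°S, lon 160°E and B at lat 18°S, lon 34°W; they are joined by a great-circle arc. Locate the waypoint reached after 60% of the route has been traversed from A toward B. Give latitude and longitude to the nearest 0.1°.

Convert each endpoint to a unit vector on the sphere (x = cos φ cos λ, y = cos φ sin λ, z = sin φ).
The central angle between the endpoints is δ = arccos(p₁·p₂) ≈ 1.749 rad (100.2°).
Interpolate at f = 0.60 with slerp weights a = sin((1−f)δ)/sin δ ≈ 0.654, b = sin(fδ)/sin δ ≈ 0.881.
p = a·p₁ + b·p₂ ≈ (0.397, -0.360, -0.844); φ = arcsin(p_z) ≈ -57.61°, λ = atan2(p_y, p_x) ≈ -42.24°.

≈ lat 57.6°S, lon 42.2°W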